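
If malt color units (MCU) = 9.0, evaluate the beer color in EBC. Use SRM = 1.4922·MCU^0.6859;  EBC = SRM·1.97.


SRM = 1.4922·9.0^0.6859 = 6.7351
EBC = 6.7351·1.97

13.2681 EBC


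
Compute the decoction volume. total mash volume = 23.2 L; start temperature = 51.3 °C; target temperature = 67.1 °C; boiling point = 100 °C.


V_dec = V_total·(T_target − T_start)/(T_boil − T_start)
V_dec = 23.2·(67.1 − 51.3)/(100 − 51.3)

7.5269 L


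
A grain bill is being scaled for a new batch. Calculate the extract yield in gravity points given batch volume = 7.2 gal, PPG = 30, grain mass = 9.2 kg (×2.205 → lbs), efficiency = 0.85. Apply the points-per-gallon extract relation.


points = lbs × PPG × eff / vol
lbs = 9.2 × 2.205 = 20.2860
points = 20.2860 × 30 × 0.85 / 7.2

71.8462 points


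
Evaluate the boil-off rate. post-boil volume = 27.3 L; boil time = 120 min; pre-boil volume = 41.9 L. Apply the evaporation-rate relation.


rate = (V_pre − V_post) / (t_min/60)
rate = (41.9 − 27.3) / (120/60)

7.3000 L/hr


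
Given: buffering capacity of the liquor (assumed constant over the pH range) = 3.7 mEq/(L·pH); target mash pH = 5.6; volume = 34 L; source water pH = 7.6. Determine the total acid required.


acid = buffering capacity · (pH_source − pH_target) · V
acid = 3.7 · (7.6 − 5.6) · 34

251.6000 mEq


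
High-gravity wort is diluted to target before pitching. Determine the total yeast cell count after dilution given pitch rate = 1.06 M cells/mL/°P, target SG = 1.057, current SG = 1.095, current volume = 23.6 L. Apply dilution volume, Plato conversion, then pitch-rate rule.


V_w = V·((SG_c−1)/(SG_t−1)−1);  °P = 259 − 259/SG_t;  cells = rate·(V+V_w)·°P
V_w = 23.6·((1.095−1)/(1.057−1)−1) = 15.7333
V_final = 23.6 + 15.7333 = 39.3333
°P = 259 − 259/1.057 = 13.9669
cells = 1.06·39.3333·13.9669

582.3261 billion cells


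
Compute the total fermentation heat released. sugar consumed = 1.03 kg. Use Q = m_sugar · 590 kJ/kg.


Q = 1.03 · 590

607.7000 kJ


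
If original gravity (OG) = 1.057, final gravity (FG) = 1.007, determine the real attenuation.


AA = (OG−FG)/(OG−1)·100;  RA = AA·0.8192
AA = (1.057 − 1.007)/(1.057 − 1)·100 = 87.7193
RA = 87.7193·0.8192

71.8596 %


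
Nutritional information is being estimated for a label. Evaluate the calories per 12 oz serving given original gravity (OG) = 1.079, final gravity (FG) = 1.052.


ABW = (OG−FG)·131.25·0.79/FG;  °P = 259 − 259/SG (for OG→OE and FG→AE);  RE = 0.1808·OE + 0.8192·AE;  Cal = (6.9·ABW + 4·(RE−0.1))·FG·3.55
ABW = (1.079 − 1.052)·131.25·0.79/1.052 = 2.6612
OE = 259 − 259/1.079 = 18.9629 °P
AE = 259 − 259/1.052 = 12.8023 °P
RE = 0.1808·18.9629 + 0.8192·12.8023 = 13.9161 °P
Cal = (6.9·2.6612 + 4·(13.9161−0.1))·1.052·3.55

274.9661 kcal


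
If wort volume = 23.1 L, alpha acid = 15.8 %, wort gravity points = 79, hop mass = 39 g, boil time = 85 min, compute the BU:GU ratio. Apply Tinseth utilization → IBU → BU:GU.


U = 1.65·0.000125^(GP/1000)·(1−e^(−0.04t))/4.15;  IBU = (α/100)·m·U·1000/V;  BU:GU = IBU/GP
U = 1.65·0.000125^(79/1000)·(1−e^(−0.04·85))/4.15 = 0.1890
IBU = (15.8/100)·39·0.1890·1000/23.1 = 50.4034
BU:GU = 50.4034/79

0.6380


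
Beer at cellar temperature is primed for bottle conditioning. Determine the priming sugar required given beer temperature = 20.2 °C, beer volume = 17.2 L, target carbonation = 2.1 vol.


residual = 14.695·(0.01821 + 0.09011·e^(−0.04·T));  sugar = (target − residual)·4.0·V
residual = 14.695·(0.01821 + 0.09011·e^(−0.04·20.2)) = 0.8578
sugar = (2.1 − 0.8578)·4.0·17.2

85.4605 g


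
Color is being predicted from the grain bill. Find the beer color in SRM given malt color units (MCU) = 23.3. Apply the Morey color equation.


SRM = 1.4922 · MCU^0.6859
SRM = 1.4922 · 23.3^0.6859

12.9329 SRM


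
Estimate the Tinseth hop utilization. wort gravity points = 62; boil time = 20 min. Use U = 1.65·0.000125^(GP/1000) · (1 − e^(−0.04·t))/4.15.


bigness = 1.65·0.000125^(62/1000) = 0.9451
boil_factor = (1 − e^(−0.04·20))/4.15 = 0.1327
U = 0.9451 · 0.1327

0.1254


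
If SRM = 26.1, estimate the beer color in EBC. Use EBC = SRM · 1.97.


EBC = 26.1 · 1.97

51.4170 EBC


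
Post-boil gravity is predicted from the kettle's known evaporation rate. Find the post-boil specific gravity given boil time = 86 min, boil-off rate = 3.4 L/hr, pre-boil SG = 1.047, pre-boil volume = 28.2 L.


V_post = V_pre − rate·(t/60);  SG_post = 1 + (SG_pre−1)·V_pre/V_post
V_post = 28.2 − 3.4·(86/60) = 23.3267
SG_post = 1 + (1.047 − 1)·28.2/23.3267

1.0568


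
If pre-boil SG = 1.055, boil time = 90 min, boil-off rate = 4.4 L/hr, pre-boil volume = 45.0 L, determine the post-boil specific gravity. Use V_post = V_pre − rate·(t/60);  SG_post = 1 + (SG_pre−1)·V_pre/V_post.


V_post = 45.0 − 4.4·(90/60) = 38.4000
SG_post = 1 + (1.055 − 1)·45.0/38.4000

1.0645


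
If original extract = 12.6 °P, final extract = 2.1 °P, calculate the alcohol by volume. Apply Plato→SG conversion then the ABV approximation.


SG = 259/(259 − P);  ABV = (OG − FG)·131.25
OG = 259/(259 − 12.6) = 1.0511
FG = 259/(259 − 2.1) = 1.0082
ABV = (1.0511 − 1.0082)·131.25

5.6388 % ABV


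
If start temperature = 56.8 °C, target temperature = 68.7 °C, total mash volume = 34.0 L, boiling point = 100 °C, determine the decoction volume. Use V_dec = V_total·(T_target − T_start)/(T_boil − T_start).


V_dec = 34.0·(68.7 − 56.8)/(100 − 56.8)

9.3657 L


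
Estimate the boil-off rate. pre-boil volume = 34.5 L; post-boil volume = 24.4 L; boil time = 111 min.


rate = (V_pre − V_post) / (t_min/60)
rate = (34.5 − 24.4) / (111/60)

5.4595 L/hr


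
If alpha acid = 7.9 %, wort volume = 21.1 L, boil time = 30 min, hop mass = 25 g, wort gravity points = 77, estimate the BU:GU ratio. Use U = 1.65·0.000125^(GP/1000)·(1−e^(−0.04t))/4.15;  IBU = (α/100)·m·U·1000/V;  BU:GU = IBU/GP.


U = 1.65·0.000125^(77/1000)·(1−e^(−0.04·30))/4.15 = 0.1391
IBU = (7.9/100)·25·0.1391·1000/21.1 = 13.0178
BU:GU = 13.0178/77

0.1691


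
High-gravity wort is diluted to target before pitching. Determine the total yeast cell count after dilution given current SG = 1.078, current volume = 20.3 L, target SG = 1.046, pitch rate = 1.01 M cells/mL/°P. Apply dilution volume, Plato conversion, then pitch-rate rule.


V_w = V·((SG_c−1)/(SG_t−1)−1);  °P = 259 − 259/SG_t;  cells = rate·(V+V_w)·°P
V_w = 20.3·((1.078−1)/(1.046−1)−1) = 14.1217
V_final = 20.3 + 14.1217 = 34.4217
°P = 259 − 259/1.046 = 11.3901
cells = 1.01·34.4217·11.3901

395.9862 billion cells


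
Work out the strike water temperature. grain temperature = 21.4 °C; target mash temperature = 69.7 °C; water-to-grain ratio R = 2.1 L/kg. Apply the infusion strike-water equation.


T_strike = (0.41/R)·(T_mash − T_grain) + T_mash
T_strike = (0.41/2.1)·(69.7 − 21.4) + 69.7

79.1300 °C


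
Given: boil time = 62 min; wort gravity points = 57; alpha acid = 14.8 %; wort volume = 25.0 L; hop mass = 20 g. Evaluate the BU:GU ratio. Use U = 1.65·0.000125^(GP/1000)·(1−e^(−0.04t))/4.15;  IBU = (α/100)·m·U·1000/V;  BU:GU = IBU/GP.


U = 1.65·0.000125^(57/1000)·(1−e^(−0.04·62))/4.15 = 0.2183
IBU = (14.8/100)·20·0.2183·1000/25.0 = 25.8421
BU:GU = 25.8421/57

0.4534


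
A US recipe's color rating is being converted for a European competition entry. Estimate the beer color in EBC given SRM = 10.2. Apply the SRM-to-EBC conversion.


EBC = SRM · 1.97
EBC = 10.2 · 1.97

20.0940 EBC


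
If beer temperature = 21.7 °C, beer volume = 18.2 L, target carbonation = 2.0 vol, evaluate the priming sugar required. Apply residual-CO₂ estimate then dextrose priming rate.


residual = 14.695·(0.01821 + 0.09011·e^(−0.04·T));  sugar = (target − residual)·4.0·V
residual = 14.695·(0.01821 + 0.09011·e^(−0.04·21.7)) = 0.8235
sugar = (2.0 − 0.8235)·4.0·18.2

85.6515 g


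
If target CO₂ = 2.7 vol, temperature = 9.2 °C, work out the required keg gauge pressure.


psi = vols/(0.01821 + 0.09011·e^(−0.04·T)) − 14.695
psi = 2.7/(0.01821 + 0.09011·e^(−0.04·9.2)) − 14.695

18.8135 psi


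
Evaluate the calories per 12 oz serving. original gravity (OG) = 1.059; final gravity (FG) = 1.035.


ABW = (OG−FG)·131.25·0.79/FG;  °P = 259 − 259/SG (for OG→OE and FG→AE);  RE = 0.1808·OE + 0.8192·AE;  Cal = (6.9·ABW + 4·(RE−0.1))·FG·3.55
ABW = (1.059 − 1.035)·131.25·0.79/1.035 = 2.4043
OE = 259 − 259/1.059 = 14.4297 °P
AE = 259 − 259/1.035 = 8.7585 °P
RE = 0.1808·14.4297 + 0.8192·8.7585 = 9.7838 °P
Cal = (6.9·2.4043 + 4·(9.7838−0.1))·1.035·3.55

203.2787 kcal


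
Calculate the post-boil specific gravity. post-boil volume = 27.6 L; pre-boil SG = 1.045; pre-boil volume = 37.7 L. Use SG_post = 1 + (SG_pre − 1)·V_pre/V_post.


pts_pre = (1.045 − 1)·1000 = 45.0000
pts_post = 45.0000·37.7/27.6 = 61.4674
SG_post = 1 + 61.4674/1000

1.0615


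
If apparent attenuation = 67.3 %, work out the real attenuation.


RA = AA · 0.8192
RA = 67.3 · 0.8192

55.1322 %


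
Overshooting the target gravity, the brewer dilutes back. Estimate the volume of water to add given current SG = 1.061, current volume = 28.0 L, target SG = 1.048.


V_water = V·((SG_curr − 1)/(SG_target − 1) − 1)
V_water = 28.0·((1.061 − 1)/(1.048 − 1) − 1)

7.5833 L


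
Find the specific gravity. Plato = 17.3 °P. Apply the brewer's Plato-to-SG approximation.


SG = 259/(259 − P)
SG = 259/(259 − 17.3)

1.0716


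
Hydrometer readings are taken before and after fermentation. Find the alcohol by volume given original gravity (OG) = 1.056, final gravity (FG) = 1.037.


ABV = (OG − FG) · 131.25
ABV = (1.056 − 1.037) · 131.25

2.4938 % ABV


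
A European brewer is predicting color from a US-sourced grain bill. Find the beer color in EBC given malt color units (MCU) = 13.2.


SRM = 1.4922·MCU^0.6859;  EBC = SRM·1.97
SRM = 1.4922·13.2^0.6859 = 8.7585
EBC = 8.7585·1.97

17.2542 EBC


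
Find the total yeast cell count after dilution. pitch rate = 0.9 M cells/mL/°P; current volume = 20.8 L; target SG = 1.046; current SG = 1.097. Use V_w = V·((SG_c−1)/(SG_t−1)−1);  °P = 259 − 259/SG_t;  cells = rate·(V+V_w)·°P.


V_w = 20.8·((1.097−1)/(1.046−1)−1) = 23.0609
V_final = 20.8 + 23.0609 = 43.8609
°P = 259 − 259/1.046 = 11.3901
cells = 0.9·43.8609·11.3901

449.6200 billion cells


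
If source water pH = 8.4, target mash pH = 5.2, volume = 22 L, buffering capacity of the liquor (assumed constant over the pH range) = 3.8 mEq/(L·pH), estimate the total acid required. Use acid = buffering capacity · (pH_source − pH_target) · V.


acid = 3.8 · (8.4 − 5.2) · 22

267.5200 mEq


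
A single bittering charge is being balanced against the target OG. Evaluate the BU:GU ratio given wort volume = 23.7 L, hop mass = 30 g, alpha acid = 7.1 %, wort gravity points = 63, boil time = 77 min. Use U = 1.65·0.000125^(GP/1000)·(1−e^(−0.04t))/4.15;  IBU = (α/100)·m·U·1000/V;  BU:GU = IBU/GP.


U = 1.65·0.000125^(63/1000)·(1−e^(−0.04·77))/4.15 = 0.2153
IBU = (7.1/100)·30·0.2153·1000/23.7 = 19.3526
BU:GU = 19.3526/63

0.3072


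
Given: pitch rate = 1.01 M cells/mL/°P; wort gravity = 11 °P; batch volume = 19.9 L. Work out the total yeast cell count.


cells (billions) = rate · V_L · °P
cells = 1.01 · 19.9 · 11

221.0890 billion cells


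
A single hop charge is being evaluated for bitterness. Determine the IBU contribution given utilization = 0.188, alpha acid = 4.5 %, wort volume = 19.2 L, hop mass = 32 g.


IBU = (α/100)·mass·U·1000 / V
IBU = (4.5/100)·32·0.188·1000 / 19.2

14.1000 IBU


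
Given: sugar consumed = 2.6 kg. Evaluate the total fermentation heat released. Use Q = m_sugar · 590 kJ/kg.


Q = 2.6 · 590

1534.0000 kJ


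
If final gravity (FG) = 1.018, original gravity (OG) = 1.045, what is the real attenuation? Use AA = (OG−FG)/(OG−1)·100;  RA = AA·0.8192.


AA = (1.045 − 1.018)/(1.045 − 1)·100 = 60.0000
RA = 60.0000·0.8192

49.1520 %


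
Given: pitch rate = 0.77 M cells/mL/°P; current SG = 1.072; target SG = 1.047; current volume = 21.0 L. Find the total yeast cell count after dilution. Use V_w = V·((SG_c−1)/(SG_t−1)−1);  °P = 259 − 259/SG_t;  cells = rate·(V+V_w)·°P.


V_w = 21.0·((1.072−1)/(1.047−1)−1) = 11.1702
V_final = 21.0 + 11.1702 = 32.1702
°P = 259 − 259/1.047 = 11.6266
cells = 0.77·32.1702·11.6266

288.0021 billion cells


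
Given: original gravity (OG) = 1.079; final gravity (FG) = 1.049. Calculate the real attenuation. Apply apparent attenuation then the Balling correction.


AA = (OG−FG)/(OG−1)·100;  RA = AA·0.8192
AA = (1.079 − 1.049)/(1.079 − 1)·100 = 37.9747
RA = 37.9747·0.8192

31.1089 %


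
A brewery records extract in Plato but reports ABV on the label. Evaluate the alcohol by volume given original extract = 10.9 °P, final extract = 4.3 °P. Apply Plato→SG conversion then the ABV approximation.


SG = 259/(259 − P);  ABV = (OG − FG)·131.25
OG = 259/(259 − 10.9) = 1.0439
FG = 259/(259 − 4.3) = 1.0169
ABV = (1.0439 − 1.0169)·131.25

3.5505 % ABV


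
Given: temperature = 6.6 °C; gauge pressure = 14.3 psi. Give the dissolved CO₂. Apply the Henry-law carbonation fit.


vols = (P + 14.695)·(0.01821 + 0.09011·e^(−0.04·T))
vols = (14.3 + 14.695)·(0.01821 + 0.09011·e^(−0.04·6.6))

2.5345 volumes


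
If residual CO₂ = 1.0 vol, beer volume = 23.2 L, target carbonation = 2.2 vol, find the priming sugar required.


sugar = (target − residual)·4.0·V
sugar = (2.2 − 1.0)·4.0·23.2

111.3600 g


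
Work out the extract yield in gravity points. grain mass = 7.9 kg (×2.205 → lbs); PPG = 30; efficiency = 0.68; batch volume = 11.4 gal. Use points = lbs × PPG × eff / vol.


lbs = 7.9 × 2.205 = 17.4195
points = 17.4195 × 30 × 0.68 / 11.4

31.1717 points


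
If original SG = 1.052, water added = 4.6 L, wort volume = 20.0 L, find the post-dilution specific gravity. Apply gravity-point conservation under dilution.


SG_new = 1 + (SG_old − 1)·V_old/(V_old + V_water)
pts = (1.052 − 1)·1000·20.0/(20.0 + 4.6) = 42.2764
SG_new = 1 + 42.2764/1000

1.0423


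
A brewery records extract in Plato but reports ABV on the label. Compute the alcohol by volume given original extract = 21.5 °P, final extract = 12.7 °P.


SG = 259/(259 − P);  ABV = (OG − FG)·131.25
OG = 259/(259 − 21.5) = 1.0905
FG = 259/(259 − 12.7) = 1.0516
ABV = (1.0905 − 1.0516)·131.25

5.1139 % ABV


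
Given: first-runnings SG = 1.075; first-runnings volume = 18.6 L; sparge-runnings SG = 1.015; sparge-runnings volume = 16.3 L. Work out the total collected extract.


total = Σ (SG_i − 1)·1000·V_i
first = (1.075 − 1)·1000·18.6 = 1395.0000
sparge = (1.015 − 1)·1000·16.3 = 244.5000
total = 1395.0000 + 244.5000

1639.5000 gravity·L


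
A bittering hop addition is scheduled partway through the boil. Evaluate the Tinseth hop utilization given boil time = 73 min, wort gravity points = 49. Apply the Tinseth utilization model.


U = 1.65·0.000125^(GP/1000) · (1 − e^(−0.04·t))/4.15
bigness = 1.65·0.000125^(49/1000) = 1.0623
boil_factor = (1 − e^(−0.04·73))/4.15 = 0.2280
U = 1.0623 · 0.2280

0.2422


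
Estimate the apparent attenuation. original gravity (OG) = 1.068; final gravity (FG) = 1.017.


AA = (OG − FG)/(OG − 1) · 100
AA = (1.068 − 1.017)/(1.068 − 1) · 100

75.0000 %


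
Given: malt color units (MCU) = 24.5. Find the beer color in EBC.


SRM = 1.4922·MCU^0.6859;  EBC = SRM·1.97
SRM = 1.4922·24.5^0.6859 = 13.3862
EBC = 13.3862·1.97

26.3707 EBC


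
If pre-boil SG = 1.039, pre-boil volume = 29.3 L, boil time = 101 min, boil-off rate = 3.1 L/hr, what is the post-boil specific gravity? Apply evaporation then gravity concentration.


V_post = V_pre − rate·(t/60);  SG_post = 1 + (SG_pre−1)·V_pre/V_post
V_post = 29.3 − 3.1·(101/60) = 24.0817
SG_post = 1 + (1.039 − 1)·29.3/24.0817

1.0475


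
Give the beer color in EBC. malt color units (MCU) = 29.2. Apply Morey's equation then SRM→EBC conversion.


SRM = 1.4922·MCU^0.6859;  EBC = SRM·1.97
SRM = 1.4922·29.2^0.6859 = 15.0985
EBC = 15.0985·1.97

29.7440 EBC


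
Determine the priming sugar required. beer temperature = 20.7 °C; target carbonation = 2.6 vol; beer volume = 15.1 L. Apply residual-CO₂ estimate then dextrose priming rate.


residual = 14.695·(0.01821 + 0.09011·e^(−0.04·T));  sugar = (target − residual)·4.0·V
residual = 14.695·(0.01821 + 0.09011·e^(−0.04·20.7)) = 0.8462
sugar = (2.6 − 0.8462)·4.0·15.1

105.9323 g


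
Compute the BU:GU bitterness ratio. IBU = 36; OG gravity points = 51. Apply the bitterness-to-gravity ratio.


BU:GU = IBU / OG_points
BU:GU = 36 / 51

0.7059


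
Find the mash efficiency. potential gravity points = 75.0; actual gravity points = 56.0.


efficiency = actual / potential × 100
efficiency = 56.0 / 75.0 × 100

74.6667 %


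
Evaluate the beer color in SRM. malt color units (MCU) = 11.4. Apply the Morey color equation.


SRM = 1.4922 · MCU^0.6859
SRM = 1.4922 · 11.4^0.6859

7.9206 SRM


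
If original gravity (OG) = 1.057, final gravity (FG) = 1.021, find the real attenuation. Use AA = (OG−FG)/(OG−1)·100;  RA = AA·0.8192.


AA = (1.057 − 1.021)/(1.057 − 1)·100 = 63.1579
RA = 63.1579·0.8192

51.7389 %


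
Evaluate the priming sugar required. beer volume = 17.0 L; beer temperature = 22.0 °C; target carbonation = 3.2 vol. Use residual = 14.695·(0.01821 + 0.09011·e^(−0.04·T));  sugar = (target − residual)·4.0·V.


residual = 14.695·(0.01821 + 0.09011·e^(−0.04·22.0)) = 0.8168
sugar = (3.2 − 0.8168)·4.0·17.0

162.0550 g


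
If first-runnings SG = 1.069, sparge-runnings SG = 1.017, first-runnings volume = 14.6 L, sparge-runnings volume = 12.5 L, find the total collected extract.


total = Σ (SG_i − 1)·1000·V_i
first = (1.069 − 1)·1000·14.6 = 1007.4000
sparge = (1.017 − 1)·1000·12.5 = 212.5000
total = 1007.4000 + 212.5000

1219.9000 gravity·L


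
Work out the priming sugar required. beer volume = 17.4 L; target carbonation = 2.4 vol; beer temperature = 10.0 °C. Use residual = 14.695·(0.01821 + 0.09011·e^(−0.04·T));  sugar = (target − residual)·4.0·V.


residual = 14.695·(0.01821 + 0.09011·e^(−0.04·10.0)) = 1.1552
sugar = (2.4 − 1.1552)·4.0·17.4

86.6373 g


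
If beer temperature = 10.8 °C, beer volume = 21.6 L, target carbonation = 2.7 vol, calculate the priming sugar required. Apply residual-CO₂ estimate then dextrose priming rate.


residual = 14.695·(0.01821 + 0.09011·e^(−0.04·T));  sugar = (target − residual)·4.0·V
residual = 14.695·(0.01821 + 0.09011·e^(−0.04·10.8)) = 1.1273
sugar = (2.7 − 1.1273)·4.0·21.6

135.8850 g


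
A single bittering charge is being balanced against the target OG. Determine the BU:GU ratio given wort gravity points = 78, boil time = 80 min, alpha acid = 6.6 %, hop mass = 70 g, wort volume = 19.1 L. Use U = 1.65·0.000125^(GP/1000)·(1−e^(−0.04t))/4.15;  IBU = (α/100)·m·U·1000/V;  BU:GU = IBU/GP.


U = 1.65·0.000125^(78/1000)·(1−e^(−0.04·80))/4.15 = 0.1892
IBU = (6.6/100)·70·0.1892·1000/19.1 = 45.7646
BU:GU = 45.7646/78

0.5867


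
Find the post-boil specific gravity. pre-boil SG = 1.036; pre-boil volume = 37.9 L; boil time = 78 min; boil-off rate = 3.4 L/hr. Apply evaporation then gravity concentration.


V_post = V_pre − rate·(t/60);  SG_post = 1 + (SG_pre−1)·V_pre/V_post
V_post = 37.9 − 3.4·(78/60) = 33.4800
SG_post = 1 + (1.036 − 1)·37.9/33.4800

1.0408


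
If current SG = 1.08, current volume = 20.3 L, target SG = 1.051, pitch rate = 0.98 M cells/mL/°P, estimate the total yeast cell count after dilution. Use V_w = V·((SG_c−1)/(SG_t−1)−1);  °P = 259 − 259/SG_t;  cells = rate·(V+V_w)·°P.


V_w = 20.3·((1.08−1)/(1.051−1)−1) = 11.5431
V_final = 20.3 + 11.5431 = 31.8431
°P = 259 − 259/1.051 = 12.5680
cells = 0.98·31.8431·12.5680

392.2014 billion cells


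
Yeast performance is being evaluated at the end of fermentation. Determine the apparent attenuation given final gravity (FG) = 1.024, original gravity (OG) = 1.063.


AA = (OG − FG)/(OG − 1) · 100
AA = (1.063 − 1.024)/(1.063 − 1) · 100

61.9048 %


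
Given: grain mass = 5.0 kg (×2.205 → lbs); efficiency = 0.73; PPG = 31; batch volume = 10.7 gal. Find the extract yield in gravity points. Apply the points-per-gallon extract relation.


points = lbs × PPG × eff / vol
lbs = 5.0 × 2.205 = 11.0250
points = 11.0250 × 31 × 0.73 / 10.7

23.3174 points


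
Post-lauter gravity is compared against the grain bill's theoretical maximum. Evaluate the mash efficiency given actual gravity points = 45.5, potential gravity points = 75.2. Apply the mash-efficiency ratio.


efficiency = actual / potential × 100
efficiency = 45.5 / 75.2 × 100

60.5053 %


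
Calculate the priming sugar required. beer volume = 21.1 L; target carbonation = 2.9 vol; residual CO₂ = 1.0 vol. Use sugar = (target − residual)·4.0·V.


sugar = (2.9 − 1.0)·4.0·21.1

160.3600 g


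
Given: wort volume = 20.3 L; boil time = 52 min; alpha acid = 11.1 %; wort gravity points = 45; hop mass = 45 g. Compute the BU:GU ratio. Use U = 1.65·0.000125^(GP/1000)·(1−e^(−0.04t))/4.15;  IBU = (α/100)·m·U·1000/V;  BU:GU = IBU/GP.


U = 1.65·0.000125^(45/1000)·(1−e^(−0.04·52))/4.15 = 0.2322
IBU = (11.1/100)·45·0.2322·1000/20.3 = 57.1319
BU:GU = 57.1319/45

1.2696


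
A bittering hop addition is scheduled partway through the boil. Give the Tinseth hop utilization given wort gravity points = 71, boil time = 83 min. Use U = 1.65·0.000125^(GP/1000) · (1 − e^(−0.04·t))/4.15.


bigness = 1.65·0.000125^(71/1000) = 0.8717
boil_factor = (1 − e^(−0.04·83))/4.15 = 0.2323
U = 0.8717 · 0.2323

0.2025


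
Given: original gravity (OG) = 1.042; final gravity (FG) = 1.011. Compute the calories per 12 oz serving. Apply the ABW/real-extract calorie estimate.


ABW = (OG−FG)·131.25·0.79/FG;  °P = 259 − 259/SG (for OG→OE and FG→AE);  RE = 0.1808·OE + 0.8192·AE;  Cal = (6.9·ABW + 4·(RE−0.1))·FG·3.55
ABW = (1.042 − 1.011)·131.25·0.79/1.011 = 3.1793
OE = 259 − 259/1.042 = 10.4395 °P
AE = 259 − 259/1.011 = 2.8180 °P
RE = 0.1808·10.4395 + 0.8192·2.8180 = 4.1960 °P
Cal = (6.9·3.1793 + 4·(4.1960−0.1))·1.011·3.55

137.5372 kcal


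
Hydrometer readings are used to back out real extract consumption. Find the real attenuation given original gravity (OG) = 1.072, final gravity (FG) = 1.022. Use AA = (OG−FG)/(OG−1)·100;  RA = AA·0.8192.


AA = (1.072 − 1.022)/(1.072 − 1)·100 = 69.4444
RA = 69.4444·0.8192

56.8889 %


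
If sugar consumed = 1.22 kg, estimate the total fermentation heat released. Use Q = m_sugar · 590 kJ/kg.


Q = 1.22 · 590

719.8000 kJ


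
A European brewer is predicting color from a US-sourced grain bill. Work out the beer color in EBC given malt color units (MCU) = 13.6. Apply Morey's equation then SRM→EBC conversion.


SRM = 1.4922·MCU^0.6859;  EBC = SRM·1.97
SRM = 1.4922·13.6^0.6859 = 8.9397
EBC = 8.9397·1.97

17.6111 EBC


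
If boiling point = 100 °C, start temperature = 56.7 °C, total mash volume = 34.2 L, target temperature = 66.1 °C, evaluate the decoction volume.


V_dec = V_total·(T_target − T_start)/(T_boil − T_start)
V_dec = 34.2·(66.1 − 56.7)/(100 − 56.7)

7.4245 L


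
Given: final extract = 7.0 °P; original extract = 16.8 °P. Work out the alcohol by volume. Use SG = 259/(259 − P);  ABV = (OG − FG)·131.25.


OG = 259/(259 − 16.8) = 1.0694
FG = 259/(259 − 7.0) = 1.0278
ABV = (1.0694 − 1.0278)·131.25

5.4582 % ABV


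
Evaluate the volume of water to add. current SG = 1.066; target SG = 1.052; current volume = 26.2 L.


V_water = V·((SG_curr − 1)/(SG_target − 1) − 1)
V_water = 26.2·((1.066 − 1)/(1.052 − 1) − 1)

7.0538 L


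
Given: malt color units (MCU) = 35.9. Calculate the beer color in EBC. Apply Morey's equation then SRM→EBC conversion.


SRM = 1.4922·MCU^0.6859;  EBC = SRM·1.97
SRM = 1.4922·35.9^0.6859 = 17.3967
EBC = 17.3967·1.97

34.2715 EBC


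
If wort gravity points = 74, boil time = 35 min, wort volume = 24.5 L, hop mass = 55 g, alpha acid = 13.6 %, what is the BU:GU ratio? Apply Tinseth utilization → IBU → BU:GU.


U = 1.65·0.000125^(GP/1000)·(1−e^(−0.04t))/4.15;  IBU = (α/100)·m·U·1000/V;  BU:GU = IBU/GP
U = 1.65·0.000125^(74/1000)·(1−e^(−0.04·35))/4.15 = 0.1540
IBU = (13.6/100)·55·0.1540·1000/24.5 = 47.0295
BU:GU = 47.0295/74

0.6355


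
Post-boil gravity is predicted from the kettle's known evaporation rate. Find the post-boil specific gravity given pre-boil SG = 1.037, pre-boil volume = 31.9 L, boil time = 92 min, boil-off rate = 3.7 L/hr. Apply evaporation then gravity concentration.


V_post = V_pre − rate·(t/60);  SG_post = 1 + (SG_pre−1)·V_pre/V_post
V_post = 31.9 − 3.7·(92/60) = 26.2267
SG_post = 1 + (1.037 − 1)·31.9/26.2267

1.0450


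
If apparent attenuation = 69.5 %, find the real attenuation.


RA = AA · 0.8192
RA = 69.5 · 0.8192

56.9344 %


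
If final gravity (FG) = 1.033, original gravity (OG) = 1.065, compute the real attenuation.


AA = (OG−FG)/(OG−1)·100;  RA = AA·0.8192
AA = (1.065 − 1.033)/(1.065 − 1)·100 = 49.2308
RA = 49.2308·0.8192

40.3298 %


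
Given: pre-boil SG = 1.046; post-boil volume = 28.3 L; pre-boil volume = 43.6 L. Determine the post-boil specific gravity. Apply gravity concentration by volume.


SG_post = 1 + (SG_pre − 1)·V_pre/V_post
pts_pre = (1.046 − 1)·1000 = 46.0000
pts_post = 46.0000·43.6/28.3 = 70.8693
SG_post = 1 + 70.8693/1000

1.0709


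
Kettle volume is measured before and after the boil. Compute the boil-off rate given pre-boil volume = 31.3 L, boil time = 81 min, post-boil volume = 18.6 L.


rate = (V_pre − V_post) / (t_min/60)
rate = (31.3 − 18.6) / (81/60)

9.4074 L/hr


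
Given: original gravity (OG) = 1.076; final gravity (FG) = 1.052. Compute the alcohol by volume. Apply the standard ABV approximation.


ABV = (OG − FG) · 131.25
ABV = (1.076 − 1.052) · 131.25

3.1500 % ABV


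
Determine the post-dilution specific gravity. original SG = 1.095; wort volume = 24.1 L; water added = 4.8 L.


SG_new = 1 + (SG_old − 1)·V_old/(V_old + V_water)
pts = (1.095 − 1)·1000·24.1/(24.1 + 4.8) = 79.2215
SG_new = 1 + 79.2215/1000

1.0792


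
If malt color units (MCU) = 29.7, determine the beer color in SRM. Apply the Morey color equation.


SRM = 1.4922 · MCU^0.6859
SRM = 1.4922 · 29.7^0.6859

15.2753 SRM


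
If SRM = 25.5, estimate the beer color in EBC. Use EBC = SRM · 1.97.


EBC = 25.5 · 1.97

50.2350 EBC


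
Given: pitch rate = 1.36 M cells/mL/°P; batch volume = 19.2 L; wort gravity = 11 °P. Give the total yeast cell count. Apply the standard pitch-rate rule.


cells (billions) = rate · V_L · °P
cells = 1.36 · 19.2 · 11

287.2320 billion cells


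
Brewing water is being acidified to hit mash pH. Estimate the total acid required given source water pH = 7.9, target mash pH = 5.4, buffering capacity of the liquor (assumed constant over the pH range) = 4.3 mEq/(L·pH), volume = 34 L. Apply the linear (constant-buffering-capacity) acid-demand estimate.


acid = buffering capacity · (pH_source − pH_target) · V
acid = 4.3 · (7.9 − 5.4) · 34

365.5000 mEq


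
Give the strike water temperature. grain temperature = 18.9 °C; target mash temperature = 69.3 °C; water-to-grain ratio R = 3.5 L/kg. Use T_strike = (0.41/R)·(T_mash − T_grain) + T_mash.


T_strike = (0.41/3.5)·(69.3 − 18.9) + 69.3

75.2040 °C


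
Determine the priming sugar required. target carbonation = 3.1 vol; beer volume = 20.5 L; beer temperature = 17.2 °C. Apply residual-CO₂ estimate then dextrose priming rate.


residual = 14.695·(0.01821 + 0.09011·e^(−0.04·T));  sugar = (target − residual)·4.0·V
residual = 14.695·(0.01821 + 0.09011·e^(−0.04·17.2)) = 0.9331
sugar = (3.1 − 0.9331)·4.0·20.5

177.6861 g


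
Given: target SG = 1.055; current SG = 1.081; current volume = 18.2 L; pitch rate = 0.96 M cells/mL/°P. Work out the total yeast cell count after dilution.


V_w = V·((SG_c−1)/(SG_t−1)−1);  °P = 259 − 259/SG_t;  cells = rate·(V+V_w)·°P
V_w = 18.2·((1.081−1)/(1.055−1)−1) = 8.6036
V_final = 18.2 + 8.6036 = 26.8036
°P = 259 − 259/1.055 = 13.5024
cells = 0.96·26.8036·13.5024

347.4361 billion cells


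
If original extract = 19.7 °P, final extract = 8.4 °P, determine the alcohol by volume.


SG = 259/(259 − P);  ABV = (OG − FG)·131.25
OG = 259/(259 − 19.7) = 1.0823
FG = 259/(259 − 8.4) = 1.0335
ABV = (1.0823 − 1.0335)·131.25

6.4055 % ABV


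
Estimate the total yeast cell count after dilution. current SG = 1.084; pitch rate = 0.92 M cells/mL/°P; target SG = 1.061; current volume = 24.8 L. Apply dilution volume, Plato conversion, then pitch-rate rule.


V_w = V·((SG_c−1)/(SG_t−1)−1);  °P = 259 − 259/SG_t;  cells = rate·(V+V_w)·°P
V_w = 24.8·((1.084−1)/(1.061−1)−1) = 9.3508
V_final = 24.8 + 9.3508 = 34.1508
°P = 259 − 259/1.061 = 14.8907
cells = 0.92·34.1508·14.8907

467.8463 billion cells


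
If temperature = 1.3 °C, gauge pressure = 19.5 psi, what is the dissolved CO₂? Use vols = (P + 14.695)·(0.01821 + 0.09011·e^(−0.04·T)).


vols = (19.5 + 14.695)·(0.01821 + 0.09011·e^(−0.04·1.3))

3.5479 volumes


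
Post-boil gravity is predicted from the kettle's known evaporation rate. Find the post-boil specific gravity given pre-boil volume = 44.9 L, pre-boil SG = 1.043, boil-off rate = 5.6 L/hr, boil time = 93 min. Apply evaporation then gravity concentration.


V_post = V_pre − rate·(t/60);  SG_post = 1 + (SG_pre−1)·V_pre/V_post
V_post = 44.9 − 5.6·(93/60) = 36.2200
SG_post = 1 + (1.043 − 1)·44.9/36.2200

1.0533


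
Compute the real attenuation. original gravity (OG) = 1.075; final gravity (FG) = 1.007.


AA = (OG−FG)/(OG−1)·100;  RA = AA·0.8192
AA = (1.075 − 1.007)/(1.075 − 1)·100 = 90.6667
RA = 90.6667·0.8192

74.2741 %


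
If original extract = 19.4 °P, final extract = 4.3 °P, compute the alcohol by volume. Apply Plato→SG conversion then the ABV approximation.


SG = 259/(259 − P);  ABV = (OG − FG)·131.25
OG = 259/(259 − 19.4) = 1.0810
FG = 259/(259 − 4.3) = 1.0169
ABV = (1.0810 − 1.0169)·131.25

8.4112 % ABV


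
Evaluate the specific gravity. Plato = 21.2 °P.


SG = 259/(259 − P)
SG = 259/(259 − 21.2)

1.0892


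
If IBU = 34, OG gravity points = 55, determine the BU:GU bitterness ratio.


BU:GU = IBU / OG_points
BU:GU = 34 / 55

0.6182


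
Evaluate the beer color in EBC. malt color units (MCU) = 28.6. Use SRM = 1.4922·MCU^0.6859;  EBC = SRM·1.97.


SRM = 1.4922·28.6^0.6859 = 14.8850
EBC = 14.8850·1.97

29.3234 EBC


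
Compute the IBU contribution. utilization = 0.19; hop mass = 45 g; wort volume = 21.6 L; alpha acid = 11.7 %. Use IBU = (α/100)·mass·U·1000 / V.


IBU = (11.7/100)·45·0.19·1000 / 21.6

46.3125 IBU


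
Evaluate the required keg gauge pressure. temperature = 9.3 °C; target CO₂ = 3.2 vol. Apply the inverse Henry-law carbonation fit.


psi = vols/(0.01821 + 0.09011·e^(−0.04·T)) − 14.695
psi = 3.2/(0.01821 + 0.09011·e^(−0.04·9.3)) − 14.695

25.1418 psi


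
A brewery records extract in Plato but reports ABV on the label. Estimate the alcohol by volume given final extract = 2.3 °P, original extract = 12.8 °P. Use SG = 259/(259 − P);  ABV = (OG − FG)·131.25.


OG = 259/(259 − 12.8) = 1.0520
FG = 259/(259 − 2.3) = 1.0090
ABV = (1.0520 − 1.0090)·131.25

5.6477 % ABV


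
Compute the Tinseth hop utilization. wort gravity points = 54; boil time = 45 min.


U = 1.65·0.000125^(GP/1000) · (1 − e^(−0.04·t))/4.15
bigness = 1.65·0.000125^(54/1000) = 1.0156
boil_factor = (1 − e^(−0.04·45))/4.15 = 0.2011
U = 1.0156 · 0.2011

0.2043


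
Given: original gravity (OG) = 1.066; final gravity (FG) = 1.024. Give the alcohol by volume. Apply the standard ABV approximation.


ABV = (OG − FG) · 131.25
ABV = (1.066 − 1.024) · 131.25

5.5125 % ABV


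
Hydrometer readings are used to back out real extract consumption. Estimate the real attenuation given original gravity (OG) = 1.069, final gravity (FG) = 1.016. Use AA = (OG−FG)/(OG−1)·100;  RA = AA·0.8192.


AA = (1.069 − 1.016)/(1.069 − 1)·100 = 76.8116
RA = 76.8116·0.8192

62.9241 %


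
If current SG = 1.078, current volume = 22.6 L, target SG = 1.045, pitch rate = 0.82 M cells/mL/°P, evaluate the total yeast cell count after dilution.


V_w = V·((SG_c−1)/(SG_t−1)−1);  °P = 259 − 259/SG_t;  cells = rate·(V+V_w)·°P
V_w = 22.6·((1.078−1)/(1.045−1)−1) = 16.5733
V_final = 22.6 + 16.5733 = 39.1733
°P = 259 − 259/1.045 = 11.1531
cells = 0.82·39.1733·11.1531

358.2617 billion cells


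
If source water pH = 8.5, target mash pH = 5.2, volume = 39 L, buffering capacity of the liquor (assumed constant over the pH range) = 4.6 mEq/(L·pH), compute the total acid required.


acid = buffering capacity · (pH_source − pH_target) · V
acid = 4.6 · (8.5 − 5.2) · 39

592.0200 mEq


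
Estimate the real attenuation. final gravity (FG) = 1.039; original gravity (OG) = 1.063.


AA = (OG−FG)/(OG−1)·100;  RA = AA·0.8192
AA = (1.063 − 1.039)/(1.063 − 1)·100 = 38.0952
RA = 38.0952·0.8192

31.2076 %


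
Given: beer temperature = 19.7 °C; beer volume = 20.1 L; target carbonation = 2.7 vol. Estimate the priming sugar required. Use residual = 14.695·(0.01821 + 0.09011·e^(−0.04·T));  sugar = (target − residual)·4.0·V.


residual = 14.695·(0.01821 + 0.09011·e^(−0.04·19.7)) = 0.8698
sugar = (2.7 − 0.8698)·4.0·20.1

147.1509 g


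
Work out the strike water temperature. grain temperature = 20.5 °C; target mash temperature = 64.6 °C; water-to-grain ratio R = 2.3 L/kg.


T_strike = (0.41/R)·(T_mash − T_grain) + T_mash
T_strike = (0.41/2.3)·(64.6 − 20.5) + 64.6

72.4613 °C


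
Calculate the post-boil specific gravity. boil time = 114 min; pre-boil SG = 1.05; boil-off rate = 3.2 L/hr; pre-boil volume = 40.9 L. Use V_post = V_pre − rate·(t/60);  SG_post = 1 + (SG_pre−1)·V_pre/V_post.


V_post = 40.9 − 3.2·(114/60) = 34.8200
SG_post = 1 + (1.05 − 1)·40.9/34.8200

1.0587


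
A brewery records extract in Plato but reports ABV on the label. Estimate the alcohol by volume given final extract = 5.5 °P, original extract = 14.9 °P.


SG = 259/(259 − P);  ABV = (OG − FG)·131.25
OG = 259/(259 − 14.9) = 1.0610
FG = 259/(259 − 5.5) = 1.0217
ABV = (1.0610 − 1.0217)·131.25

5.1639 % ABV


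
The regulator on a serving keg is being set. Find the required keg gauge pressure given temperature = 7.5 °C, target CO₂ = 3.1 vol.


psi = vols/(0.01821 + 0.09011·e^(−0.04·T)) − 14.695
psi = 3.1/(0.01821 + 0.09011·e^(−0.04·7.5)) − 14.695

21.7906 psi


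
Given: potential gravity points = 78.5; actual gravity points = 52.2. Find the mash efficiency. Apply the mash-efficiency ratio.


efficiency = actual / potential × 100
efficiency = 52.2 / 78.5 × 100

66.4968 %


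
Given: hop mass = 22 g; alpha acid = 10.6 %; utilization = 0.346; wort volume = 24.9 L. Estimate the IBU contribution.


IBU = (α/100)·mass·U·1000 / V
IBU = (10.6/100)·22·0.346·1000 / 24.9

32.4045 IBU


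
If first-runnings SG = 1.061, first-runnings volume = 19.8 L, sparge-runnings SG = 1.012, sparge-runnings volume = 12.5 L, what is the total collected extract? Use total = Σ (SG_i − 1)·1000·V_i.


first = (1.061 − 1)·1000·19.8 = 1207.8000
sparge = (1.012 − 1)·1000·12.5 = 150.0000
total = 1207.8000 + 150.0000

1357.8000 gravity·L


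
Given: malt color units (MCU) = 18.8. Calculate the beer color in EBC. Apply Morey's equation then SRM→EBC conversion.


SRM = 1.4922·MCU^0.6859;  EBC = SRM·1.97
SRM = 1.4922·18.8^0.6859 = 11.1628
EBC = 11.1628·1.97

21.9907 EBC


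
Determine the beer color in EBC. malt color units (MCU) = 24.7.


SRM = 1.4922·MCU^0.6859;  EBC = SRM·1.97
SRM = 1.4922·24.7^0.6859 = 13.4610
EBC = 13.4610·1.97

26.5182 EBC


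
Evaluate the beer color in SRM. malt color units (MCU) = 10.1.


SRM = 1.4922 · MCU^0.6859
SRM = 1.4922 · 10.1^0.6859

7.2894 SRM


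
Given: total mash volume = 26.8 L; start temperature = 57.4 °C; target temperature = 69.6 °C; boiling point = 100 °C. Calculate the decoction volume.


V_dec = V_total·(T_target − T_start)/(T_boil − T_start)
V_dec = 26.8·(69.6 − 57.4)/(100 − 57.4)

7.6751 L


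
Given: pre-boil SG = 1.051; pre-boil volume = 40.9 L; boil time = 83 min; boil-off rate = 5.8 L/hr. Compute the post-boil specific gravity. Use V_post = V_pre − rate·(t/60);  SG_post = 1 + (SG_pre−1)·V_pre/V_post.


V_post = 40.9 − 5.8·(83/60) = 32.8767
SG_post = 1 + (1.051 − 1)·40.9/32.8767

1.0634


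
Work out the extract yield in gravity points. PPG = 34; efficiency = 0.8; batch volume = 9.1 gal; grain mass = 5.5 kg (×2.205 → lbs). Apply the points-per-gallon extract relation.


points = lbs × PPG × eff / vol
lbs = 5.5 × 2.205 = 12.1275
points = 12.1275 × 34 × 0.8 / 9.1

36.2492 points


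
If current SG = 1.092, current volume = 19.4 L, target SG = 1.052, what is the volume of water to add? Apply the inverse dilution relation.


V_water = V·((SG_curr − 1)/(SG_target − 1) − 1)
V_water = 19.4·((1.092 − 1)/(1.052 − 1) − 1)

14.9231 L


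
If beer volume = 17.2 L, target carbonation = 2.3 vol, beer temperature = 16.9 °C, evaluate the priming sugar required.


residual = 14.695·(0.01821 + 0.09011·e^(−0.04·T));  sugar = (target − residual)·4.0·V
residual = 14.695·(0.01821 + 0.09011·e^(−0.04·16.9)) = 0.9411
sugar = (2.3 − 0.9411)·4.0·17.2

93.4903 g


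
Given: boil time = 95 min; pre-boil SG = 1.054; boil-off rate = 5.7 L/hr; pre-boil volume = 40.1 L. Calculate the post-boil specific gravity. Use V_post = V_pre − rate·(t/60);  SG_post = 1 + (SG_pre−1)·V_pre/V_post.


V_post = 40.1 − 5.7·(95/60) = 31.0750
SG_post = 1 + (1.054 − 1)·40.1/31.0750

1.0697


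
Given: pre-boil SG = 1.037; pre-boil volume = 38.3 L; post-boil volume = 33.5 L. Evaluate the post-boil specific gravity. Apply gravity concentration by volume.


SG_post = 1 + (SG_pre − 1)·V_pre/V_post
pts_pre = (1.037 − 1)·1000 = 37.0000
pts_post = 37.0000·38.3/33.5 = 42.3015
SG_post = 1 + 42.3015/1000

1.0423


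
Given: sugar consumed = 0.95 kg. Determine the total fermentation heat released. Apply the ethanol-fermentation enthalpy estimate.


Q = m_sugar · 590 kJ/kg
Q = 0.95 · 590

560.5000 kJ


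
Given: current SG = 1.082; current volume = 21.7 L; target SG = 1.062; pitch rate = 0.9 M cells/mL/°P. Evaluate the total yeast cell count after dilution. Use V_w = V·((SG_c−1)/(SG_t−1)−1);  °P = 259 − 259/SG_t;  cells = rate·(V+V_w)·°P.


V_w = 21.7·((1.082−1)/(1.062−1)−1) = 7.0000
V_final = 21.7 + 7.0000 = 28.7000
°P = 259 − 259/1.062 = 15.1205
cells = 0.9·28.7000·15.1205

390.5632 billion cells


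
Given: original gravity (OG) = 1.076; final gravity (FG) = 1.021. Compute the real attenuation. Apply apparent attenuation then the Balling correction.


AA = (OG−FG)/(OG−1)·100;  RA = AA·0.8192
AA = (1.076 − 1.021)/(1.076 − 1)·100 = 72.3684
RA = 72.3684·0.8192

59.2842 %
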